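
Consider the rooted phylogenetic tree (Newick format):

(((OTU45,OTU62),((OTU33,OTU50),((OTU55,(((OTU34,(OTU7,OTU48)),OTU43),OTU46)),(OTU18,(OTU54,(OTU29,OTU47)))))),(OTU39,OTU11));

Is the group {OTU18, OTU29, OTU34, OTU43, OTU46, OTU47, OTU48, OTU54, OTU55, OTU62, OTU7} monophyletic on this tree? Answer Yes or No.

The MRCA of the listed taxa subtends ((OTU45,OTU62),((OTU33,OTU50),((OTU55,(((OTU34,(OTU7,OTU48)),OTU43),OTU46)),(OTU18,(OTU54,(OTU29,OTU47)))))).
That clade also contains OTU33, OTU45, OTU50, which are not in the proposed group, so the group is not monophyletic.

No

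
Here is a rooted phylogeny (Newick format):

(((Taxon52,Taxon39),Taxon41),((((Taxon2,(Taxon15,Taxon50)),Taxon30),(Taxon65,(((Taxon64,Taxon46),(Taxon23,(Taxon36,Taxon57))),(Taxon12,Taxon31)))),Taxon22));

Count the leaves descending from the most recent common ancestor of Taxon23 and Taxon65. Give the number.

The MRCA of Taxon23 and Taxon65 is the node subtending (Taxon65,(((Taxon64,Taxon46),(Taxon23,(Taxon36,Taxon57))),(Taxon12,Taxon31))).
That clade contains 8 terminal taxa: Taxon12, Taxon23, Taxon31, Taxon36, Taxon46, Taxon57, Taxon64, Taxon65.

8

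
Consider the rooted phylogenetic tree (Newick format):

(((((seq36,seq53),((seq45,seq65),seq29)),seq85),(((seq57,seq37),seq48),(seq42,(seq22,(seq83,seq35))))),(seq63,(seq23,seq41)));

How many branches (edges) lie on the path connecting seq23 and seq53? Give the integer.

8

The MRCA of seq23 and seq53 is the root of the tree.
From seq23 up to that node: 3 branches. From seq53 up to the same node: 5 branches. Total: 3 + 5 = 8.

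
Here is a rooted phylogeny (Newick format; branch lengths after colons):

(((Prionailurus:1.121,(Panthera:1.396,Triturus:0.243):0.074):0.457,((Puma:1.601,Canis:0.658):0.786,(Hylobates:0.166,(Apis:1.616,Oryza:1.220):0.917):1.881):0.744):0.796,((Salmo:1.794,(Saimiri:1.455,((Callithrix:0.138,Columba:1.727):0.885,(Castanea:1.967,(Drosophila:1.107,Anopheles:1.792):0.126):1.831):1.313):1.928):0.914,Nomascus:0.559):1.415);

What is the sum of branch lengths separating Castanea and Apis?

The path runs Castanea → … → MRCA → … → Apis; the MRCA is the root of the tree.
Branch lengths along that path: 1.967 + 1.831 + 1.313 + 1.928 + 0.914 + 1.415 + 0.796 + 0.744 + 1.881 + 0.917 + 1.616 = 15.322.

15.322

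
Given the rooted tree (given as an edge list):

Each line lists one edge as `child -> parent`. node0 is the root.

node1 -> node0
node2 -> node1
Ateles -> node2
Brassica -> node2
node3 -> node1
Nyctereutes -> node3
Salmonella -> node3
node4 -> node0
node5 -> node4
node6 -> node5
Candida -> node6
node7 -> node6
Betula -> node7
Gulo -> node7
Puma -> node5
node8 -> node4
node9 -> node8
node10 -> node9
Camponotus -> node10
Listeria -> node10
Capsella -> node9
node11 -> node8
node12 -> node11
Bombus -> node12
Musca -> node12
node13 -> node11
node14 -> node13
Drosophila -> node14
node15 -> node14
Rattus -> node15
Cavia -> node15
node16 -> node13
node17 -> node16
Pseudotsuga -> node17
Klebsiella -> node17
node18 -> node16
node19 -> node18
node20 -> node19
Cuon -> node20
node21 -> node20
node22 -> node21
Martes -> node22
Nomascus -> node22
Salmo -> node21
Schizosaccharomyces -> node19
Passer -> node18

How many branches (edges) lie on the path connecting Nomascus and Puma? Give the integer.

12

The MRCA of Nomascus and Puma is the node subtending (((Candida,(Betula,Gulo)),Puma),(((Camponotus,Listeria),Capsella),((Bombus,Musca),((Drosophila,(Rattus,Cavia)),((Pseudotsuga,Klebsiella),(((Cuon,((Martes,Nomascus),Salmo)),Schizosaccharomyces),Passer)))))).
From Nomascus up to that node: 10 branches. From Puma up to the same node: 2 branches. Total: 10 + 2 = 12.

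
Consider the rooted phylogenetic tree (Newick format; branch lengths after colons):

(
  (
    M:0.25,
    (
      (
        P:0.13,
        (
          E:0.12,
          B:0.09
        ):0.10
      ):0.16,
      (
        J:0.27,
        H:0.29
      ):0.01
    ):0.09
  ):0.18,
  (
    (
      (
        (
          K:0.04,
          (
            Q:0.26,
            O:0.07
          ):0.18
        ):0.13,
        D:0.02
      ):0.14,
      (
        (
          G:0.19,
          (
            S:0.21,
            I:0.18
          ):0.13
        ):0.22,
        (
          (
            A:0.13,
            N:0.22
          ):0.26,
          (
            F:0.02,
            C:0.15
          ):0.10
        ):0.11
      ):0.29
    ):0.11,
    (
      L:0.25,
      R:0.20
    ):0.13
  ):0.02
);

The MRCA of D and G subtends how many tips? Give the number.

The MRCA of D and G is the node subtending (((K,(Q,O)),D),((G,(S,I)),((A,N),(F,C)))).
That clade contains 11 terminal taxa: A, C, D, F, G, I, K, N, O, Q, S.

11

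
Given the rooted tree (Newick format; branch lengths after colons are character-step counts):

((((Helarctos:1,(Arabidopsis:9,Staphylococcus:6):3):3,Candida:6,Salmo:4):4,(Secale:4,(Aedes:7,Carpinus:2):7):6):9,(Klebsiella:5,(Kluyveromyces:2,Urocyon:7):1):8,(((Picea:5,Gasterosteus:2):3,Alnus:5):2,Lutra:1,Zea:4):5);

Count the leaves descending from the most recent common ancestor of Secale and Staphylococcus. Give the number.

The MRCA of Secale and Staphylococcus is the node subtending (((Helarctos,(Arabidopsis,Staphylococcus)),Candida,Salmo),(Secale,(Aedes,Carpinus))).
That clade contains 8 terminal taxa: Aedes, Arabidopsis, Candida, Carpinus, Helarctos, Salmo, Secale, Staphylococcus.

8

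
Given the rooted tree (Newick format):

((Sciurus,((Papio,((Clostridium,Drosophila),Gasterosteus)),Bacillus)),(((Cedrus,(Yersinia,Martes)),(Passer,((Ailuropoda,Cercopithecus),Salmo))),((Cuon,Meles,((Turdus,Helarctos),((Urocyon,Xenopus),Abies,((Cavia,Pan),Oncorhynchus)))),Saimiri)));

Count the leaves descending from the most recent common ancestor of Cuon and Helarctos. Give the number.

The MRCA of Cuon and Helarctos is the node subtending (Cuon,Meles,((Turdus,Helarctos),((Urocyon,Xenopus),Abies,((Cavia,Pan),Oncorhynchus)))).
That clade contains 10 terminal taxa: Abies, Cavia, Cuon, Helarctos, Meles, Oncorhynchus, Pan, Turdus, Urocyon, Xenopus.

10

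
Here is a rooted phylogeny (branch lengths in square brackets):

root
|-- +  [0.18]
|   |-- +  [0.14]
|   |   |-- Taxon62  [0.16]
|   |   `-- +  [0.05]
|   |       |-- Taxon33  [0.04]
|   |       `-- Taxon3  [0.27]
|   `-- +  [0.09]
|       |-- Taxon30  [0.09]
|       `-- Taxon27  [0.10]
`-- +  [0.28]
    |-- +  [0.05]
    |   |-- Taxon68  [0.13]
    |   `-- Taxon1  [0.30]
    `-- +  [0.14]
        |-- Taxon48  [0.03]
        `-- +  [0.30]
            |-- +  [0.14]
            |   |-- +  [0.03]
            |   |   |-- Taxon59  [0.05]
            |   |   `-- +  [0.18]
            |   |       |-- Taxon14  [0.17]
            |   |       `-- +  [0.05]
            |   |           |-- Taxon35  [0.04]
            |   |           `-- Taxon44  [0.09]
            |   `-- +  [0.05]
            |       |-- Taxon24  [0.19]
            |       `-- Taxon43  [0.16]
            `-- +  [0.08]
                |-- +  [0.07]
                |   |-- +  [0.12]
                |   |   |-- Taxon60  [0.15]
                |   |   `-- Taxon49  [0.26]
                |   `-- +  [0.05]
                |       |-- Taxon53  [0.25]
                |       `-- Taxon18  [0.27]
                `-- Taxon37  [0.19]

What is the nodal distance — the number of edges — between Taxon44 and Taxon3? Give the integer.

The MRCA of Taxon44 and Taxon3 is the root of the tree.
From Taxon44 up to that node: 8 branches. From Taxon3 up to the same node: 4 branches. Total: 8 + 4 = 12.

12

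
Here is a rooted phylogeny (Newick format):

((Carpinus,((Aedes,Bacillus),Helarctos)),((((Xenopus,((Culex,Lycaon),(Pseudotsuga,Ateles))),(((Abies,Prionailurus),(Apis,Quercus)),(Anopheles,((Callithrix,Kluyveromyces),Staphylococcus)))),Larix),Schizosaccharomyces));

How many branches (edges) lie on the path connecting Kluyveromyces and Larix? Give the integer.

The MRCA of Kluyveromyces and Larix is the node subtending (((Xenopus,((Culex,Lycaon),(Pseudotsuga,Ateles))),(((Abies,Prionailurus),(Apis,Quercus)),(Anopheles,((Callithrix,Kluyveromyces),Staphylococcus)))),Larix).
From Kluyveromyces up to that node: 6 branches. From Larix up to the same node: 1 branch. Total: 6 + 1 = 7.

7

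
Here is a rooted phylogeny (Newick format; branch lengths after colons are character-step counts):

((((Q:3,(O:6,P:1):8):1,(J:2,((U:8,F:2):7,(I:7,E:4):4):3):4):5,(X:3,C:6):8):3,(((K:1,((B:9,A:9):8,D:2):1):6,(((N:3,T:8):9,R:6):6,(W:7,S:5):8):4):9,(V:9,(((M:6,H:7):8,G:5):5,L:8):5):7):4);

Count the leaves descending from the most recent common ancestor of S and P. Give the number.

The MRCA of S and P is the root, so the clade is the entire tree.
That clade contains 24 terminal taxa: A, B, C, D, E, F, G, H, I, J, K, L, M, N, O, P, Q, R, S, T, U, V, W, X.

24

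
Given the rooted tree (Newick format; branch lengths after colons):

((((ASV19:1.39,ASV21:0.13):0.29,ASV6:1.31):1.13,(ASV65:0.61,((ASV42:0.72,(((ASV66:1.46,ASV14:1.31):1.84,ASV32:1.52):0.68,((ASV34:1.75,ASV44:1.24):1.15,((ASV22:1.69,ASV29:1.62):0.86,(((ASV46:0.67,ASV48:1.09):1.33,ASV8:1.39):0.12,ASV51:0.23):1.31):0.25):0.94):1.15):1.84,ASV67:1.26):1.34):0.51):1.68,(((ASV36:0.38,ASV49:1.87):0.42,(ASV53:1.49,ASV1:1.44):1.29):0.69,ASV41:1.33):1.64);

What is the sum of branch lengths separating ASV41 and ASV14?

13.32

The path runs ASV41 → … → MRCA → … → ASV14; the MRCA is the root of the tree.
Branch lengths along that path: 1.33 + 1.64 + 1.68 + 0.51 + 1.34 + 1.84 + 1.15 + 0.68 + 1.84 + 1.31 = 13.32.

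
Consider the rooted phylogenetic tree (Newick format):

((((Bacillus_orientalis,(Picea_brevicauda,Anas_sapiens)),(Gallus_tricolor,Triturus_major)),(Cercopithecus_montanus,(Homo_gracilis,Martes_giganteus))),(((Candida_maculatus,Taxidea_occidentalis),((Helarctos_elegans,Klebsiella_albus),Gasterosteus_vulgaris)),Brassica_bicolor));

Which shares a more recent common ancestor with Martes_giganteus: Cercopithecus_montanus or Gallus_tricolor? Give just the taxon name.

The MRCA of Martes_giganteus and Cercopithecus_montanus subtends (Cercopithecus_montanus,(Homo_gracilis,Martes_giganteus)) (3 taxa).
The MRCA of Martes_giganteus and Gallus_tricolor subtends (((Bacillus_orientalis,(Picea_brevicauda,Anas_sapiens)),(Gallus_tricolor,Triturus_major)),(Cercopithecus_montanus,(Homo_gracilis,Martes_giganteus))) (8 taxa).
The first is nested inside the second, so Martes_giganteus shares a more recent common ancestor with Cercopithecus_montanus.

Cercopithecus_montanus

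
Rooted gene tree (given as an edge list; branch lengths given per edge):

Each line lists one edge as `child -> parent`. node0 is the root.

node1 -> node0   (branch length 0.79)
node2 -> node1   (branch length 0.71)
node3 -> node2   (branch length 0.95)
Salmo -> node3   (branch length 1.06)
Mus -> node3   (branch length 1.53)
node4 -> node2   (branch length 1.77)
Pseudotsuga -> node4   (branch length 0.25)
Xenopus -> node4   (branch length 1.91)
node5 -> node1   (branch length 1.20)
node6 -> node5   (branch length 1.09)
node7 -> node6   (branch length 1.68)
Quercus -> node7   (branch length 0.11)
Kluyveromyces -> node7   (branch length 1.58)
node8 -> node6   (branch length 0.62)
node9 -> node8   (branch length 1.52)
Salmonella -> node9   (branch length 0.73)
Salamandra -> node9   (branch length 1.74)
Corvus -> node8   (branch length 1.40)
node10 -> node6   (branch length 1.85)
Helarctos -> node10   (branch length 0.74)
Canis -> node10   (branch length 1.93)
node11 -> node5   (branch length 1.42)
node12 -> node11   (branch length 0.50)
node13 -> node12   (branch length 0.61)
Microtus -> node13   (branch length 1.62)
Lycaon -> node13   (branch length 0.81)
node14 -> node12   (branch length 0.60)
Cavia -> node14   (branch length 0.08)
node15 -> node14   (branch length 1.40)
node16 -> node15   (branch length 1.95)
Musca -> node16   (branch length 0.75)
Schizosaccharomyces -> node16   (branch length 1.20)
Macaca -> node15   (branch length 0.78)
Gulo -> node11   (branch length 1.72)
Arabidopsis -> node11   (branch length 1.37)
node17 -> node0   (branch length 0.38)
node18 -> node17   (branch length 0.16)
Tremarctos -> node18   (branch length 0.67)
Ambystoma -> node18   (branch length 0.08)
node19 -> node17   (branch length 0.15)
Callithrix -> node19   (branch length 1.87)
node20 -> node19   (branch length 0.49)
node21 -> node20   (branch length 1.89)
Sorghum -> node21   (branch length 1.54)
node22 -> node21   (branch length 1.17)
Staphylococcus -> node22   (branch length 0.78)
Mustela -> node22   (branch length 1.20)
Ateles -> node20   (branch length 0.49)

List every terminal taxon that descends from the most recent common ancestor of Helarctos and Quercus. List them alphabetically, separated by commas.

Canis, Corvus, Helarctos, Kluyveromyces, Quercus, Salamandra, Salmonella

Tracing Helarctos: it sits inside (Helarctos,Canis).
Tracing Quercus: it sits inside (Quercus,Kluyveromyces).
The smallest clade enclosing both is ((Quercus,Kluyveromyces),((Salmonella,Salamandra),Corvus),(Helarctos,Canis)); the answer is its 7 terminal taxa in alphabetical order.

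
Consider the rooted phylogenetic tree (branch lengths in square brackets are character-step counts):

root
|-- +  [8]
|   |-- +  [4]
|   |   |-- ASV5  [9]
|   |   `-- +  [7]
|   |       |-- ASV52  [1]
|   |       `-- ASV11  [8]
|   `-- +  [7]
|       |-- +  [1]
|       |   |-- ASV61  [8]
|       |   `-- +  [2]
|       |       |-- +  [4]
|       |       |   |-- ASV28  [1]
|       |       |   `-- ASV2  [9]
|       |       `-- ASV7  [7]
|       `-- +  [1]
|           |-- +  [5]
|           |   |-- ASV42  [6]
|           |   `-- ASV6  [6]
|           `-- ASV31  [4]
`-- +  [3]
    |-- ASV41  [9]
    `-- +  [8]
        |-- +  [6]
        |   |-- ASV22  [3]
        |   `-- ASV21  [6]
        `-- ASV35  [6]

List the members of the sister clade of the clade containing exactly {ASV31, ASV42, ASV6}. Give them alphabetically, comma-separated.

The clade containing exactly {ASV31, ASV42, ASV6} attaches to the tree at the node subtending ((ASV61,((ASV28,ASV2),ASV7)),((ASV42,ASV6),ASV31)).
The other lineage descending from that same node — the sister group — is (ASV61,((ASV28,ASV2),ASV7)); its 4 tips in alphabetical order are the answer.

ASV2, ASV28, ASV61, ASV7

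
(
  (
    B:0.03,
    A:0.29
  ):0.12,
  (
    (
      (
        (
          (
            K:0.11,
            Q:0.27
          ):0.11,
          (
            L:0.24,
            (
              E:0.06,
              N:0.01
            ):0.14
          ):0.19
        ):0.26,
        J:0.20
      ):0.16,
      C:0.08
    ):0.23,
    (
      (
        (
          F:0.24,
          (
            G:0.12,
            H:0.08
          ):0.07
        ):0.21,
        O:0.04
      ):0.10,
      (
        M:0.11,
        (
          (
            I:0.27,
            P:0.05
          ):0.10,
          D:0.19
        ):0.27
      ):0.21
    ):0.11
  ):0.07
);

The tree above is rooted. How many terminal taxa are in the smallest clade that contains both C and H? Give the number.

15

The MRCA of C and H is the node subtending (((((K,Q),(L,(E,N))),J),C),(((F,(G,H)),O),(M,((I,P),D)))).
That clade contains 15 terminal taxa: C, D, E, F, G, H, I, J, K, L, M, N, O, P, Q.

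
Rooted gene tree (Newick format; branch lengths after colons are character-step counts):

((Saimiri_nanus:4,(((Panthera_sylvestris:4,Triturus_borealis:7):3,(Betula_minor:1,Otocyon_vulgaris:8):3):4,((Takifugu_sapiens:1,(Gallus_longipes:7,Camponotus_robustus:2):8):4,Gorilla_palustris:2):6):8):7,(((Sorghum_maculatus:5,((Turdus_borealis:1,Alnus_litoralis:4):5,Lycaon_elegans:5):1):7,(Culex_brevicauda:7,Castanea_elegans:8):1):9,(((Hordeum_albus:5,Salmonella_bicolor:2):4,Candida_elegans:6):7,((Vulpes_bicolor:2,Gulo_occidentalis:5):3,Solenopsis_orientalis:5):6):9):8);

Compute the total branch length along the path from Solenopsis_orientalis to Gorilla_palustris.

The path runs Solenopsis_orientalis → … → MRCA → … → Gorilla_palustris; the MRCA is the root of the tree.
Branch lengths along that path: 5 + 6 + 9 + 8 + 7 + 8 + 6 + 2 = 51.

51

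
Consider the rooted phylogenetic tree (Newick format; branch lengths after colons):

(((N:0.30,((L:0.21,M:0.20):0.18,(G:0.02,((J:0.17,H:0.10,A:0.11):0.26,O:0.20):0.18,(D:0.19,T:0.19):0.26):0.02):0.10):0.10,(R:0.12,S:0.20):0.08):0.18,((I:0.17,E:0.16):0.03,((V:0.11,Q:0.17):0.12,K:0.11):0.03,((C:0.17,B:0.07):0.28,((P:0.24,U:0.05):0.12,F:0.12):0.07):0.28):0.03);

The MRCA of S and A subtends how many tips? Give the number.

12

The MRCA of S and A is the node subtending ((N,((L,M),(G,((J,H,A),O),(D,T)))),(R,S)).
That clade contains 12 terminal taxa: A, D, G, H, J, L, M, N, O, R, S, T.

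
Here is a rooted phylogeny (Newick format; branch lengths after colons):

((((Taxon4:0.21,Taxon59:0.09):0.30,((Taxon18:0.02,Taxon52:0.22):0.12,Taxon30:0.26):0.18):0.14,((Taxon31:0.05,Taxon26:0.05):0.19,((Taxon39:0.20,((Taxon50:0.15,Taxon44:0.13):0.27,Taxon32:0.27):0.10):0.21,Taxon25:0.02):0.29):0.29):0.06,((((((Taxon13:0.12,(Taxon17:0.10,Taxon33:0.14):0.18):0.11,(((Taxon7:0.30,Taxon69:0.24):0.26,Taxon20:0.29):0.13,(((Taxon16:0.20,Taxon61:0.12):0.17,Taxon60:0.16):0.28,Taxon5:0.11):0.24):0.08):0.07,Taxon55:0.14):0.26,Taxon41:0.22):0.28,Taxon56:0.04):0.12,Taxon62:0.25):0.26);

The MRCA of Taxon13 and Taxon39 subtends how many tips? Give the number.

26

The MRCA of Taxon13 and Taxon39 is the root, so the clade is the entire tree.
That clade contains 26 terminal taxa: Taxon13, Taxon16, Taxon17, Taxon18, Taxon20, Taxon25, Taxon26, Taxon30, Taxon31, Taxon32, Taxon33, Taxon39, Taxon4, Taxon41, Taxon44, Taxon5, Taxon50, Taxon52, Taxon55, Taxon56, Taxon59, Taxon60, Taxon61, Taxon62, Taxon69, Taxon7.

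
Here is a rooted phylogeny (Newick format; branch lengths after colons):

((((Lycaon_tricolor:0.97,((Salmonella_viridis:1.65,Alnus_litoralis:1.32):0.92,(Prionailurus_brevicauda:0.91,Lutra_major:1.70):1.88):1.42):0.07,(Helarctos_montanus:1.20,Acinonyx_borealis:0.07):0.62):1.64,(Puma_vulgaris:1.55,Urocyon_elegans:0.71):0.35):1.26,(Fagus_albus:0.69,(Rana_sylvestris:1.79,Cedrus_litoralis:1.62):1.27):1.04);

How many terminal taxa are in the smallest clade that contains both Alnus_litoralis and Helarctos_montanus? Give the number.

7

The MRCA of Alnus_litoralis and Helarctos_montanus is the node subtending ((Lycaon_tricolor,((Salmonella_viridis,Alnus_litoralis),(Prionailurus_brevicauda,Lutra_major))),(Helarctos_montanus,Acinonyx_borealis)).
That clade contains 7 terminal taxa: Acinonyx_borealis, Alnus_litoralis, Helarctos_montanus, Lutra_major, Lycaon_tricolor, Prionailurus_brevicauda, Salmonella_viridis.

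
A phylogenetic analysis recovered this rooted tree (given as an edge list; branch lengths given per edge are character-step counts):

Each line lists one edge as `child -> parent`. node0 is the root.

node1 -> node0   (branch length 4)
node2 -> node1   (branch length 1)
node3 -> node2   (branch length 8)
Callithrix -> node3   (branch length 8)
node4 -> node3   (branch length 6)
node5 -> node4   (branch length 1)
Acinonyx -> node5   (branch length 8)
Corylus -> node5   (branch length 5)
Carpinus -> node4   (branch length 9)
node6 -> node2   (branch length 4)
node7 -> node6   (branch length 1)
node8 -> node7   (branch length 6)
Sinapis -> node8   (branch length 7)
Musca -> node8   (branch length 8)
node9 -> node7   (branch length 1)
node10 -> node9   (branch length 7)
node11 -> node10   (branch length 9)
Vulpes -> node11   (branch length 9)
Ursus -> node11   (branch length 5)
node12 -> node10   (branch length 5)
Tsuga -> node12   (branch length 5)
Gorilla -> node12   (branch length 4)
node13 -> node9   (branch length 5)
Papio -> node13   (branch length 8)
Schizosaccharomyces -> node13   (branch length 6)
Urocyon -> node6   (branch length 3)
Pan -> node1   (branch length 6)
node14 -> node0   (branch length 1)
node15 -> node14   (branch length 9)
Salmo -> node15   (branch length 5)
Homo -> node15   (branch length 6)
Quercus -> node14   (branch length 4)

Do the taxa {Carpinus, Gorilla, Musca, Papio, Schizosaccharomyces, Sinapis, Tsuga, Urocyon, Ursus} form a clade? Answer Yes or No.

The MRCA of the listed taxa subtends ((Callithrix,((Acinonyx,Corylus),Carpinus)),(((Sinapis,Musca),(((Vulpes,Ursus),(Tsuga,Gorilla)),(Papio,Schizosaccharomyces))),Urocyon)).
That clade also contains Acinonyx, Callithrix, Corylus, Vulpes, which are not in the proposed group, so the group is not monophyletic.

No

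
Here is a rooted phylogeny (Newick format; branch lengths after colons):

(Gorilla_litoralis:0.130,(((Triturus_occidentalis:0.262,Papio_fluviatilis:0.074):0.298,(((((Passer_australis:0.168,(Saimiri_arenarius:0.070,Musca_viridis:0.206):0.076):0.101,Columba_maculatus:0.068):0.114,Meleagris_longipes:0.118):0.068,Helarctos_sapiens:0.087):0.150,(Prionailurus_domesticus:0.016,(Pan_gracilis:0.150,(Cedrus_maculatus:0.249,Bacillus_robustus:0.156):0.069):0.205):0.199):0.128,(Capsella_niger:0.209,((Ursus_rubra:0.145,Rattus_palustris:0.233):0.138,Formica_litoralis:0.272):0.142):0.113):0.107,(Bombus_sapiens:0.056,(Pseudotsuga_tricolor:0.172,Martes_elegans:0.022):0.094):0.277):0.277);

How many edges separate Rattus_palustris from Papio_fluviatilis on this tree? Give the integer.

The MRCA of Rattus_palustris and Papio_fluviatilis is the node subtending ((Triturus_occidentalis,Papio_fluviatilis),(((((Passer_australis,(Saimiri_arenarius,Musca_viridis)),Columba_maculatus),Meleagris_longipes),Helarctos_sapiens),(Prionailurus_domesticus,(Pan_gracilis,(Cedrus_maculatus,Bacillus_robustus)))),(Capsella_niger,((Ursus_rubra,Rattus_palustris),Formica_litoralis))).
From Rattus_palustris up to that node: 4 branches. From Papio_fluviatilis up to the same node: 2 branches. Total: 4 + 2 = 6.

6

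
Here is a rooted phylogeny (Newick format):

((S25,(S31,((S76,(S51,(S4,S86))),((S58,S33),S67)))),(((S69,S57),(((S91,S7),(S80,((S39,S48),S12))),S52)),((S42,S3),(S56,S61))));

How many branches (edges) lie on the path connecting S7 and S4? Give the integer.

13

The MRCA of S7 and S4 is the root of the tree.
From S7 up to that node: 6 branches. From S4 up to the same node: 7 branches. Total: 6 + 7 = 13.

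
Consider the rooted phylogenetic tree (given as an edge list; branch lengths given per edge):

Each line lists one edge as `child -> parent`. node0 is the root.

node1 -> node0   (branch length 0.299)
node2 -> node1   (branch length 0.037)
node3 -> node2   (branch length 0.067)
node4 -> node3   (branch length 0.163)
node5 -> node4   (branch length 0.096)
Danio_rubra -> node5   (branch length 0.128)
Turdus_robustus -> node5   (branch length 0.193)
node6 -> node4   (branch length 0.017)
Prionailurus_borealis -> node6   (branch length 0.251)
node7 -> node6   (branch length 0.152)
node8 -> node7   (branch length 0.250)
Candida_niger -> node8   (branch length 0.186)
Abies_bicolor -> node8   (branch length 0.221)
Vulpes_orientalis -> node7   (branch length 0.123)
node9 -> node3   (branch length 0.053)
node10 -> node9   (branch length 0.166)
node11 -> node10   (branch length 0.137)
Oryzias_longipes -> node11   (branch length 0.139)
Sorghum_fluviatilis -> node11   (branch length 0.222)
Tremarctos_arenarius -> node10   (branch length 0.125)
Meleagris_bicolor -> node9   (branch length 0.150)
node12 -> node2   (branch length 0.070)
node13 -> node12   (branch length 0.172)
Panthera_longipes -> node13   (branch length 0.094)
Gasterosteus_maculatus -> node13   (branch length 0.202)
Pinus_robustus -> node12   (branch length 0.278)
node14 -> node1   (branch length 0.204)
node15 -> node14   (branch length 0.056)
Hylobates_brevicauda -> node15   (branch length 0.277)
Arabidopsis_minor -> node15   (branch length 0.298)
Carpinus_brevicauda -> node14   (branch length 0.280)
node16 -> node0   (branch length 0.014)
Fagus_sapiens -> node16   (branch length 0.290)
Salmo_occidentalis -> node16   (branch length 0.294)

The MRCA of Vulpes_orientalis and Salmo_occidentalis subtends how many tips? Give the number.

18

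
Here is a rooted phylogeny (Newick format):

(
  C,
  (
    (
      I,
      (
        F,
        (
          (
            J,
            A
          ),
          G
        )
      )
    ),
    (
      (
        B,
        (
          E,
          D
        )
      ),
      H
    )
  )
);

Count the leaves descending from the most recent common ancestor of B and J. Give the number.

The MRCA of B and J is the node subtending ((I,(F,((J,A),G))),((B,(E,D)),H)).
That clade contains 9 terminal taxa: A, B, D, E, F, G, H, I, J.

9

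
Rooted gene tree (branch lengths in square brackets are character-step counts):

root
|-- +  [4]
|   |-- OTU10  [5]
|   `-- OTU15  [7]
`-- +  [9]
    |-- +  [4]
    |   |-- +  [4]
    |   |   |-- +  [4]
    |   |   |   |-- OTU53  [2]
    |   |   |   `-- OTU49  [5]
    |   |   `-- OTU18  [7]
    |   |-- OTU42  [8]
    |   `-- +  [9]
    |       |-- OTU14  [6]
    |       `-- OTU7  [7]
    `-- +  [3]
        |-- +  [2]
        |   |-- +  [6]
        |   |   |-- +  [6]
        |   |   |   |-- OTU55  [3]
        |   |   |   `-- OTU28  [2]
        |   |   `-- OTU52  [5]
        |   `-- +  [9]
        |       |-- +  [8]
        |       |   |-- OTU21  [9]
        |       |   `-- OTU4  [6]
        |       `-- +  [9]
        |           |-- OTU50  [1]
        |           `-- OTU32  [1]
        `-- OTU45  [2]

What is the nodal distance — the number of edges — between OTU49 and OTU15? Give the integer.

7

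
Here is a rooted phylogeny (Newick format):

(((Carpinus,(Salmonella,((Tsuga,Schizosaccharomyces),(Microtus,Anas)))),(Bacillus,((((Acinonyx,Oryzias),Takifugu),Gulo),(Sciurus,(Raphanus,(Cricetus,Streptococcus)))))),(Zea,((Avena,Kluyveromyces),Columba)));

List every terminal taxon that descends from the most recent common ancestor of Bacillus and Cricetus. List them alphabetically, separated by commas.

Tracing Bacillus: it sits inside (Bacillus,((((Acinonyx,Oryzias),Takifugu),Gulo),(Sciurus,(Raphanus,(Cricetus,Streptococcus))))).
Tracing Cricetus: it sits inside (Cricetus,Streptococcus).
The smallest clade enclosing both is (Bacillus,((((Acinonyx,Oryzias),Takifugu),Gulo),(Sciurus,(Raphanus,(Cricetus,Streptococcus))))); the answer is its 9 terminal taxa in alphabetical order.

Acinonyx, Bacillus, Cricetus, Gulo, Oryzias, Raphanus, Sciurus, Streptococcus, Takifugu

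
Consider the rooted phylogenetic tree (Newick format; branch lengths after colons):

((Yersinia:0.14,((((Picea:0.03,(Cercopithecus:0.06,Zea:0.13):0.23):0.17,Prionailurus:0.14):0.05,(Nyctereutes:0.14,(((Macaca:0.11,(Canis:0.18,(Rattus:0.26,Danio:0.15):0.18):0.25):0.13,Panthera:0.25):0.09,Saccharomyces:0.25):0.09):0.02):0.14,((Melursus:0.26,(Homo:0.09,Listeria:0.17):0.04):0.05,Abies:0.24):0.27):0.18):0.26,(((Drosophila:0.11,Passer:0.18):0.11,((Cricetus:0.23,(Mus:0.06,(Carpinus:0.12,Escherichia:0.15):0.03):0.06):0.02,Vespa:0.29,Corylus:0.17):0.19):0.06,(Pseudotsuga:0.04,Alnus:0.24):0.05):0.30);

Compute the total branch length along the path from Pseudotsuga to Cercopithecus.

1.48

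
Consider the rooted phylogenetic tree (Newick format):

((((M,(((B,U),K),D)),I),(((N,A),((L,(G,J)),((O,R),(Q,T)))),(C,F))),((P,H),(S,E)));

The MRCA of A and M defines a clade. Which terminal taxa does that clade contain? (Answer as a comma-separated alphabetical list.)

Tracing A: it sits inside (N,A).
Tracing M: it sits inside (M,(((B,U),K),D)).
The smallest clade enclosing both is (((M,(((B,U),K),D)),I),(((N,A),((L,(G,J)),((O,R),(Q,T)))),(C,F))); the answer is its 17 terminal taxa in alphabetical order.

A, B, C, D, F, G, I, J, K, L, M, N, O, Q, R, T, U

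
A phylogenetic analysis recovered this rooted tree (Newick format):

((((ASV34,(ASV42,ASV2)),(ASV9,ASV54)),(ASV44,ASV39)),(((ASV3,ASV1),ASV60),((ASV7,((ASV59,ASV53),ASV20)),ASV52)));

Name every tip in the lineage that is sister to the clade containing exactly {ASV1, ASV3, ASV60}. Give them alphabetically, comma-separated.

ASV20, ASV52, ASV53, ASV59, ASV7

The clade containing exactly {ASV1, ASV3, ASV60} attaches to the tree at the node subtending (((ASV3,ASV1),ASV60),((ASV7,((ASV59,ASV53),ASV20)),ASV52)).
The other lineage descending from that same node — the sister group — is ((ASV7,((ASV59,ASV53),ASV20)),ASV52); its 5 tips in alphabetical order are the answer.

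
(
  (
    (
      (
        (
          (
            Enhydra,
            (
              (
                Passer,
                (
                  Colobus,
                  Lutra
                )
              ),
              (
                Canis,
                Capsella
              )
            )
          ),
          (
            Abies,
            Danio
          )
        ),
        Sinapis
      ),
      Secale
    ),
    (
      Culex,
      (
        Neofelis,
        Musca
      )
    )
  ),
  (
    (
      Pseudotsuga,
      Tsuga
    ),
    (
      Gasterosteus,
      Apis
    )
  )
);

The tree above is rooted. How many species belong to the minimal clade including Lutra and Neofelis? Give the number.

13

The MRCA of Lutra and Neofelis is the node subtending (((((Enhydra,((Passer,(Colobus,Lutra)),(Canis,Capsella))),(Abies,Danio)),Sinapis),Secale),(Culex,(Neofelis,Musca))).
That clade contains 13 terminal taxa: Abies, Canis, Capsella, Colobus, Culex, Danio, Enhydra, Lutra, Musca, Neofelis, Passer, Secale, Sinapis.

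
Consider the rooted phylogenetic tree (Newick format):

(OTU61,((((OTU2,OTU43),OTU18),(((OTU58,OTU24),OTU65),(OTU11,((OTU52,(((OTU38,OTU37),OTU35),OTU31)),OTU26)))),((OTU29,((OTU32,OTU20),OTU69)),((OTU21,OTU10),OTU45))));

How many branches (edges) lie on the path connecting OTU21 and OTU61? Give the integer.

6

The MRCA of OTU21 and OTU61 is the root of the tree.
From OTU21 up to that node: 5 branches. From OTU61 up to the same node: 1 branch. Total: 5 + 1 = 6.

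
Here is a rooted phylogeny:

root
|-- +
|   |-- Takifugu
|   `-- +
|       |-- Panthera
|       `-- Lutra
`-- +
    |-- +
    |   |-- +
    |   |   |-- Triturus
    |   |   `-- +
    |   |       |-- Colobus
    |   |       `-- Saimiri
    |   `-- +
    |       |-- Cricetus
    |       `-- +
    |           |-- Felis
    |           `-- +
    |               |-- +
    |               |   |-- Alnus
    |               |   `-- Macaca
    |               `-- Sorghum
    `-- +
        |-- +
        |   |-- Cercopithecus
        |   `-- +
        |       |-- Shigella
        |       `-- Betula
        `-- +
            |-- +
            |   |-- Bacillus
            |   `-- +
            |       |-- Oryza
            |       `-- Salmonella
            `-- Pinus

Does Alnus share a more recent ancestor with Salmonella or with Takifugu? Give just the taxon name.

The MRCA of Alnus and Salmonella subtends (((Triturus,(Colobus,Saimiri)),(Cricetus,(Felis,((Alnus,Macaca),Sorghum)))),((Cercopithecus,(Shigella,Betula)),((Bacillus,(Oryza,Salmonella)),Pinus))) (15 taxa).
The MRCA of Alnus and Takifugu is the root, subtending the entire tree (18 taxa).
The first is nested inside the second, so Alnus shares a more recent common ancestor with Salmonella.

Salmonella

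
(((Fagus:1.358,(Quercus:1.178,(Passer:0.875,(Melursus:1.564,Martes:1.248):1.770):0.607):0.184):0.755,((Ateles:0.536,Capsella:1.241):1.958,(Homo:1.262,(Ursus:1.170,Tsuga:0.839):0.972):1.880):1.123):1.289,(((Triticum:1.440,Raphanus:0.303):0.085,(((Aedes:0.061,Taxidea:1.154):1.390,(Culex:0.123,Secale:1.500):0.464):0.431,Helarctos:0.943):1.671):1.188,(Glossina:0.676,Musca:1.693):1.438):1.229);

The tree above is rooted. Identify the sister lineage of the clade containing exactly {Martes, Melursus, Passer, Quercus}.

The clade containing exactly {Martes, Melursus, Passer, Quercus} attaches to the tree at the node subtending (Fagus,(Quercus,(Passer,(Melursus,Martes)))).
The other lineage descending from that same node — the sister group — is the single tip Fagus.

Fagus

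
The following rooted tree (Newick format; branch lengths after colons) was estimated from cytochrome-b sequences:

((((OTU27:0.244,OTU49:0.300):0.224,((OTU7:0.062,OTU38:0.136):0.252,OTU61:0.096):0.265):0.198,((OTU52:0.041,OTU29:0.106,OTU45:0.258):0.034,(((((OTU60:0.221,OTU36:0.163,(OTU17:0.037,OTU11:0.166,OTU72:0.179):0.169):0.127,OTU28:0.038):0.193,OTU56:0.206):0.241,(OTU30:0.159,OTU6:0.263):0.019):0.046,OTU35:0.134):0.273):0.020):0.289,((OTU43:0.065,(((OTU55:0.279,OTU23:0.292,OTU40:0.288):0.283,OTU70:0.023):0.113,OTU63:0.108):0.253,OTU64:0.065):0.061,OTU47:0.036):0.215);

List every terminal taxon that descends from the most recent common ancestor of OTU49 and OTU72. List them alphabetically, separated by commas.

OTU11, OTU17, OTU27, OTU28, OTU29, OTU30, OTU35, OTU36, OTU38, OTU45, OTU49, OTU52, OTU56, OTU6, OTU60, OTU61, OTU7, OTU72

Tracing OTU49: it sits inside (OTU27,OTU49).
Tracing OTU72: it sits inside (OTU17,OTU11,OTU72).
The smallest clade enclosing both is (((OTU27,OTU49),((OTU7,OTU38),OTU61)),((OTU52,OTU29,OTU45),(((((OTU60,OTU36,(OTU17,OTU11,OTU72)),OTU28),OTU56),(OTU30,OTU6)),OTU35))); the answer is its 18 terminal taxa in alphabetical order.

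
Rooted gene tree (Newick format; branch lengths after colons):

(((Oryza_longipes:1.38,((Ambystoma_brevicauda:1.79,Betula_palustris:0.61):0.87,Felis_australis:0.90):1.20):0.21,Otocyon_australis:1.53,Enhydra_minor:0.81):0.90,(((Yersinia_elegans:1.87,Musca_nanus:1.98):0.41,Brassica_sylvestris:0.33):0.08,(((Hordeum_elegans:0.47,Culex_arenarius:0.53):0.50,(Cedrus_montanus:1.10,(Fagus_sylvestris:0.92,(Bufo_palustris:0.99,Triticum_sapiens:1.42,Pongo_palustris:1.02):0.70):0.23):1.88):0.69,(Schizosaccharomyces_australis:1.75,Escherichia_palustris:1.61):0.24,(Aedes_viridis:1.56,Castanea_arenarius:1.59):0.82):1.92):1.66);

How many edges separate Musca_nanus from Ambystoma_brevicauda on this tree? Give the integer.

9

The MRCA of Musca_nanus and Ambystoma_brevicauda is the root of the tree.
From Musca_nanus up to that node: 4 branches. From Ambystoma_brevicauda up to the same node: 5 branches. Total: 4 + 5 = 9.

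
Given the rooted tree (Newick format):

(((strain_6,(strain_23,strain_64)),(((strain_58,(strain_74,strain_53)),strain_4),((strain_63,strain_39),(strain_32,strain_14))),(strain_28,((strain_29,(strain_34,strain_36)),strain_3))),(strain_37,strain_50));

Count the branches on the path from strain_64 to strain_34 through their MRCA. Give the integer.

The MRCA of strain_64 and strain_34 is the node subtending ((strain_6,(strain_23,strain_64)),(((strain_58,(strain_74,strain_53)),strain_4),((strain_63,strain_39),(strain_32,strain_14))),(strain_28,((strain_29,(strain_34,strain_36)),strain_3))).
From strain_64 up to that node: 3 branches. From strain_34 up to the same node: 5 branches. Total: 3 + 5 = 8.

8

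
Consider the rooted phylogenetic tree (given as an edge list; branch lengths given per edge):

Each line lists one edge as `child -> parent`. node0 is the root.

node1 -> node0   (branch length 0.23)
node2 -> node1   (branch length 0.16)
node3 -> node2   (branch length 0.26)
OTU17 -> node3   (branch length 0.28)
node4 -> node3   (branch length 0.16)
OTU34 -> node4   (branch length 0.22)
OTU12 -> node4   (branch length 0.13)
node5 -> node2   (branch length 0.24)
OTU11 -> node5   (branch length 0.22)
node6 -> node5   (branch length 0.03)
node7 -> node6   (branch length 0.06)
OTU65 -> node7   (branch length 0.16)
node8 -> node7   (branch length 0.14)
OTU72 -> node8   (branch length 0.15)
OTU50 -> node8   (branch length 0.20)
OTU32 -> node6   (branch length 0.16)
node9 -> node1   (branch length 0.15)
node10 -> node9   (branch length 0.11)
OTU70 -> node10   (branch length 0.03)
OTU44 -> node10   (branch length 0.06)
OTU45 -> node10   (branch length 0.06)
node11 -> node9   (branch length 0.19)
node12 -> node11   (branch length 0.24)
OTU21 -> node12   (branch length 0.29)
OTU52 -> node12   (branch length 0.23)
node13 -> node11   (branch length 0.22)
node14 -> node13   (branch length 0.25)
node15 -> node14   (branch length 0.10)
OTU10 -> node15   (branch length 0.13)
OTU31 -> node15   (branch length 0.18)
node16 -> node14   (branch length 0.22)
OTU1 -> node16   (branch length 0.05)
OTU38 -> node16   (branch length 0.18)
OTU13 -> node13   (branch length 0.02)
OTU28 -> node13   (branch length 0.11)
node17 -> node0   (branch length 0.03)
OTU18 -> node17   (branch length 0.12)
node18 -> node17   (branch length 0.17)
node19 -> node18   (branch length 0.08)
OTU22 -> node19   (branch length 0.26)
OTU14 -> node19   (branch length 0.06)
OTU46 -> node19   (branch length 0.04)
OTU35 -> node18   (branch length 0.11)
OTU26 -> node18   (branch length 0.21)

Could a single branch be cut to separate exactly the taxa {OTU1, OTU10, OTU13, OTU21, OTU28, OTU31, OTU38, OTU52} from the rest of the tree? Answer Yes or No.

Yes

The most recent common ancestor of these taxa subtends ((OTU21,OTU52),(((OTU10,OTU31),(OTU1,OTU38)),OTU13,OTU28)).
That clade has exactly 8 tips — every listed taxon and nothing else — so the group is monophyletic.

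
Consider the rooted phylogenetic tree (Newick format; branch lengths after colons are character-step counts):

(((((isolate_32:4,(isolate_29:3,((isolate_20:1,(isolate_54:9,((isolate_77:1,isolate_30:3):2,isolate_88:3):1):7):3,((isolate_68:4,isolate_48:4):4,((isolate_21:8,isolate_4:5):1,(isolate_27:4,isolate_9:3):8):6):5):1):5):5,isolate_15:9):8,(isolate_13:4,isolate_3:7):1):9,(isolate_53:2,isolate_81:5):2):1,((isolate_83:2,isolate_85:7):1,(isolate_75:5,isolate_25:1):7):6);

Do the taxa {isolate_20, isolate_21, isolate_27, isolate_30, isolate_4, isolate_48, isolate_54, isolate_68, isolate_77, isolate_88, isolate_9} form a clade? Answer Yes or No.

Yes

The most recent common ancestor of these taxa subtends ((isolate_20,(isolate_54,((isolate_77,isolate_30),isolate_88))),((isolate_68,isolate_48),((isolate_21,isolate_4),(isolate_27,isolate_9)))).
That clade has exactly 11 tips — every listed taxon and nothing else — so the group is monophyletic.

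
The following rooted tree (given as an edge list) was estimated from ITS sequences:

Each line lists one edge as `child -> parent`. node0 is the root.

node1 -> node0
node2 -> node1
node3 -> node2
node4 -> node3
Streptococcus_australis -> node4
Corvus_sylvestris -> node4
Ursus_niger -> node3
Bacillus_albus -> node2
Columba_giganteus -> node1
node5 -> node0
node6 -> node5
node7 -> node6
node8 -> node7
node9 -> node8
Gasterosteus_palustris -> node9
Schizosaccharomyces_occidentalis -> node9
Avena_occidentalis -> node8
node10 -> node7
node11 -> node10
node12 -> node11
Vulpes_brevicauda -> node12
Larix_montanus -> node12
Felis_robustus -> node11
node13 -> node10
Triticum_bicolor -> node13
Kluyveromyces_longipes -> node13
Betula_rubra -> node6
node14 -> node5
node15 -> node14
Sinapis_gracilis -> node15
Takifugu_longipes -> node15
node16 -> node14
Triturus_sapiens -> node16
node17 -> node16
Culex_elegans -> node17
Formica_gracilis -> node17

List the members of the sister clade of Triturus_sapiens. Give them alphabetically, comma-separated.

Triturus_sapiens attaches to the tree at the node subtending (Triturus_sapiens,(Culex_elegans,Formica_gracilis)).
The other lineage descending from that same node — the sister group — is (Culex_elegans,Formica_gracilis); its 2 tips in alphabetical order are the answer.

Culex_elegans, Formica_gracilis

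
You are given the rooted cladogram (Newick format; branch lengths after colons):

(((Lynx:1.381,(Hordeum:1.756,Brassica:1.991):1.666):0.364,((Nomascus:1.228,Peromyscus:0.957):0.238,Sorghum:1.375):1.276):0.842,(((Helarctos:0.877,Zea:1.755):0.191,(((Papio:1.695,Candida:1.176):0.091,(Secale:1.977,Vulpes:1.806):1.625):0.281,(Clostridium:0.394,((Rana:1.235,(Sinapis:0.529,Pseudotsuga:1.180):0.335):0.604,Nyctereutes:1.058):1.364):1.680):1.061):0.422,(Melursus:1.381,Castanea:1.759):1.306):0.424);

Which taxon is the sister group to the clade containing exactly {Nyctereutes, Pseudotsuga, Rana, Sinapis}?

The clade containing exactly {Nyctereutes, Pseudotsuga, Rana, Sinapis} attaches to the tree at the node subtending (Clostridium,((Rana,(Sinapis,Pseudotsuga)),Nyctereutes)).
The other lineage descending from that same node — the sister group — is the single tip Clostridium.

Clostridium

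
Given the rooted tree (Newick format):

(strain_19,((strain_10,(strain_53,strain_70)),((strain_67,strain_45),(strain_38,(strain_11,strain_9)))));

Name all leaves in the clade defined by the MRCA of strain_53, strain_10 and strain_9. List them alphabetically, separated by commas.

strain_10, strain_11, strain_38, strain_45, strain_53, strain_67, strain_70, strain_9

Tracing strain_53: it sits inside (strain_53,strain_70).
Tracing strain_10: it sits inside (strain_10,(strain_53,strain_70)).
Tracing strain_9: it sits inside (strain_11,strain_9).
The smallest clade enclosing all 3 is ((strain_10,(strain_53,strain_70)),((strain_67,strain_45),(strain_38,(strain_11,strain_9)))); the answer is its 8 terminal taxa in alphabetical order.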